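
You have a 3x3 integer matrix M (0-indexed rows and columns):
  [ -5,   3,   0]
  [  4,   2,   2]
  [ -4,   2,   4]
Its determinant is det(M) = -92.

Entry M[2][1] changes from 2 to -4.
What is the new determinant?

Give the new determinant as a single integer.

det is linear in row 2: changing M[2][1] by delta changes det by delta * cofactor(2,1).
Cofactor C_21 = (-1)^(2+1) * minor(2,1) = 10
Entry delta = -4 - 2 = -6
Det delta = -6 * 10 = -60
New det = -92 + -60 = -152

Answer: -152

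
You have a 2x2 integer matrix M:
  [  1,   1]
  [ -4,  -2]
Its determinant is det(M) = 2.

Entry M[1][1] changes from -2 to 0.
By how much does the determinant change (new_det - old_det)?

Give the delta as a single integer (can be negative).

Answer: 2

Derivation:
Cofactor C_11 = 1
Entry delta = 0 - -2 = 2
Det delta = entry_delta * cofactor = 2 * 1 = 2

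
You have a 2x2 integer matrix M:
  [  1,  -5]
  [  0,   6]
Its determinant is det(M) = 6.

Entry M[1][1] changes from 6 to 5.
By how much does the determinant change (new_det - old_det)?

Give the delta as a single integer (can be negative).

Cofactor C_11 = 1
Entry delta = 5 - 6 = -1
Det delta = entry_delta * cofactor = -1 * 1 = -1

Answer: -1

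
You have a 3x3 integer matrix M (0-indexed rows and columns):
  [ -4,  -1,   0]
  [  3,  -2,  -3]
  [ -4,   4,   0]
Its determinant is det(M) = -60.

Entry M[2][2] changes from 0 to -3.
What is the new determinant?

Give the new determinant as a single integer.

det is linear in row 2: changing M[2][2] by delta changes det by delta * cofactor(2,2).
Cofactor C_22 = (-1)^(2+2) * minor(2,2) = 11
Entry delta = -3 - 0 = -3
Det delta = -3 * 11 = -33
New det = -60 + -33 = -93

Answer: -93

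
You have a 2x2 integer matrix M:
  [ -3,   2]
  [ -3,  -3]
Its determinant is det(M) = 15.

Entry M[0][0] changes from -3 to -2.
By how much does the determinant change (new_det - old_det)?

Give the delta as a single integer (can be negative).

Cofactor C_00 = -3
Entry delta = -2 - -3 = 1
Det delta = entry_delta * cofactor = 1 * -3 = -3

Answer: -3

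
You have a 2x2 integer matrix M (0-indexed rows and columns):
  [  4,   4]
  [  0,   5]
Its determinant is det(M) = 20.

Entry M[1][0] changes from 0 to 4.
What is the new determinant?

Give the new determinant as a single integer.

det is linear in row 1: changing M[1][0] by delta changes det by delta * cofactor(1,0).
Cofactor C_10 = (-1)^(1+0) * minor(1,0) = -4
Entry delta = 4 - 0 = 4
Det delta = 4 * -4 = -16
New det = 20 + -16 = 4

Answer: 4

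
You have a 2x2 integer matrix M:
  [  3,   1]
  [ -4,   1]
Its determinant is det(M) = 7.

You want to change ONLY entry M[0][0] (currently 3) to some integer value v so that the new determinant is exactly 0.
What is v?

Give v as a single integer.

Answer: -4

Derivation:
det is linear in entry M[0][0]: det = old_det + (v - 3) * C_00
Cofactor C_00 = 1
Want det = 0: 7 + (v - 3) * 1 = 0
  (v - 3) = -7 / 1 = -7
  v = 3 + (-7) = -4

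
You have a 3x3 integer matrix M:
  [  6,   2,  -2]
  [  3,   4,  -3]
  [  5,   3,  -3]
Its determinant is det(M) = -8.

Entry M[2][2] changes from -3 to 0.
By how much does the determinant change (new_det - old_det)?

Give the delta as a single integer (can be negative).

Answer: 54

Derivation:
Cofactor C_22 = 18
Entry delta = 0 - -3 = 3
Det delta = entry_delta * cofactor = 3 * 18 = 54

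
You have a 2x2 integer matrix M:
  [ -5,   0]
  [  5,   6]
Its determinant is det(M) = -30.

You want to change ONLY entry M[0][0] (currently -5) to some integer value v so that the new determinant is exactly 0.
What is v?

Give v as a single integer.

Answer: 0

Derivation:
det is linear in entry M[0][0]: det = old_det + (v - -5) * C_00
Cofactor C_00 = 6
Want det = 0: -30 + (v - -5) * 6 = 0
  (v - -5) = 30 / 6 = 5
  v = -5 + (5) = 0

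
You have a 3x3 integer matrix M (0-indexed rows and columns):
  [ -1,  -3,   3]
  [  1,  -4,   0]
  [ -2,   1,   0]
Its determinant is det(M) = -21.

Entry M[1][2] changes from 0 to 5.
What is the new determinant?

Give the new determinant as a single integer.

Answer: 14

Derivation:
det is linear in row 1: changing M[1][2] by delta changes det by delta * cofactor(1,2).
Cofactor C_12 = (-1)^(1+2) * minor(1,2) = 7
Entry delta = 5 - 0 = 5
Det delta = 5 * 7 = 35
New det = -21 + 35 = 14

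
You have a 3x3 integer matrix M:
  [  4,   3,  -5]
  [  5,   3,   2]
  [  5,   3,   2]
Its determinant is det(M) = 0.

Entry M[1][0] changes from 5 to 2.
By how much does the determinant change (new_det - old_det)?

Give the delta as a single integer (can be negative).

Cofactor C_10 = -21
Entry delta = 2 - 5 = -3
Det delta = entry_delta * cofactor = -3 * -21 = 63

Answer: 63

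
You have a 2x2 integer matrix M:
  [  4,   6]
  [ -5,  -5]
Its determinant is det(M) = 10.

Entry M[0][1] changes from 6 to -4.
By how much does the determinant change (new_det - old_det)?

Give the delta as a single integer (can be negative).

Cofactor C_01 = 5
Entry delta = -4 - 6 = -10
Det delta = entry_delta * cofactor = -10 * 5 = -50

Answer: -50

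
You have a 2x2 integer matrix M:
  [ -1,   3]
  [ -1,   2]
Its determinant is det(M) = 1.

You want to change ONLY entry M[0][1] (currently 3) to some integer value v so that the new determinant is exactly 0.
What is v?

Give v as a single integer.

Answer: 2

Derivation:
det is linear in entry M[0][1]: det = old_det + (v - 3) * C_01
Cofactor C_01 = 1
Want det = 0: 1 + (v - 3) * 1 = 0
  (v - 3) = -1 / 1 = -1
  v = 3 + (-1) = 2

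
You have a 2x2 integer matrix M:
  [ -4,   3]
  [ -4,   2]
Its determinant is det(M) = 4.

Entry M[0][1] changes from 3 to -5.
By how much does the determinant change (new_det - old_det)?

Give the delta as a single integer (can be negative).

Cofactor C_01 = 4
Entry delta = -5 - 3 = -8
Det delta = entry_delta * cofactor = -8 * 4 = -32

Answer: -32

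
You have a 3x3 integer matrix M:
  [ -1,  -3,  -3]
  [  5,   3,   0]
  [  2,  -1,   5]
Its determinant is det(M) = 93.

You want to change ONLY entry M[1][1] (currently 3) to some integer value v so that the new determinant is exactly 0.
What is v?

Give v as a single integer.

det is linear in entry M[1][1]: det = old_det + (v - 3) * C_11
Cofactor C_11 = 1
Want det = 0: 93 + (v - 3) * 1 = 0
  (v - 3) = -93 / 1 = -93
  v = 3 + (-93) = -90

Answer: -90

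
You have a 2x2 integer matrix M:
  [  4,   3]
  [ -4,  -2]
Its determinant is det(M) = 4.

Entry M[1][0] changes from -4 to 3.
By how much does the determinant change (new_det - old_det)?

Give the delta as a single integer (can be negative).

Cofactor C_10 = -3
Entry delta = 3 - -4 = 7
Det delta = entry_delta * cofactor = 7 * -3 = -21

Answer: -21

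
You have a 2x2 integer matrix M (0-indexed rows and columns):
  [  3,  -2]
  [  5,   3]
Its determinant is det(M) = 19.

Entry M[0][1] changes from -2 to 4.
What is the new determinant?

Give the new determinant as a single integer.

Answer: -11

Derivation:
det is linear in row 0: changing M[0][1] by delta changes det by delta * cofactor(0,1).
Cofactor C_01 = (-1)^(0+1) * minor(0,1) = -5
Entry delta = 4 - -2 = 6
Det delta = 6 * -5 = -30
New det = 19 + -30 = -11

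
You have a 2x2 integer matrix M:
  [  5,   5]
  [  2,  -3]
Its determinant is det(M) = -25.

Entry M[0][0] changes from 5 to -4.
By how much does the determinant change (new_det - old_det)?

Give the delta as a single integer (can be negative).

Answer: 27

Derivation:
Cofactor C_00 = -3
Entry delta = -4 - 5 = -9
Det delta = entry_delta * cofactor = -9 * -3 = 27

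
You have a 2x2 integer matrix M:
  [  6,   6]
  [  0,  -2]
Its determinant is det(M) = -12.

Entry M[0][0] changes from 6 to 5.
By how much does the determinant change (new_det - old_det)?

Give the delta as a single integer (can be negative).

Answer: 2

Derivation:
Cofactor C_00 = -2
Entry delta = 5 - 6 = -1
Det delta = entry_delta * cofactor = -1 * -2 = 2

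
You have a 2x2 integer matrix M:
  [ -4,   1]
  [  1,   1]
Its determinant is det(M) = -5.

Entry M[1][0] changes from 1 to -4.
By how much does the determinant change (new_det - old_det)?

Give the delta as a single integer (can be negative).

Cofactor C_10 = -1
Entry delta = -4 - 1 = -5
Det delta = entry_delta * cofactor = -5 * -1 = 5

Answer: 5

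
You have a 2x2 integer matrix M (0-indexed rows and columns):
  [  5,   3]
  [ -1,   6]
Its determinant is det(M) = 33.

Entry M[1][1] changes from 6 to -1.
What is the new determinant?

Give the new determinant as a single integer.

det is linear in row 1: changing M[1][1] by delta changes det by delta * cofactor(1,1).
Cofactor C_11 = (-1)^(1+1) * minor(1,1) = 5
Entry delta = -1 - 6 = -7
Det delta = -7 * 5 = -35
New det = 33 + -35 = -2

Answer: -2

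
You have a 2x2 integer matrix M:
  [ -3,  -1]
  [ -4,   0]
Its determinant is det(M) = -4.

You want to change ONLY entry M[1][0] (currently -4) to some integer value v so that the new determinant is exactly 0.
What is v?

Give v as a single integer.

Answer: 0

Derivation:
det is linear in entry M[1][0]: det = old_det + (v - -4) * C_10
Cofactor C_10 = 1
Want det = 0: -4 + (v - -4) * 1 = 0
  (v - -4) = 4 / 1 = 4
  v = -4 + (4) = 0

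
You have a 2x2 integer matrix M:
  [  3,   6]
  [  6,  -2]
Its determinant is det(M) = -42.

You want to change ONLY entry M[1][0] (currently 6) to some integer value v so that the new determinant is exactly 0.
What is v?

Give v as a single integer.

det is linear in entry M[1][0]: det = old_det + (v - 6) * C_10
Cofactor C_10 = -6
Want det = 0: -42 + (v - 6) * -6 = 0
  (v - 6) = 42 / -6 = -7
  v = 6 + (-7) = -1

Answer: -1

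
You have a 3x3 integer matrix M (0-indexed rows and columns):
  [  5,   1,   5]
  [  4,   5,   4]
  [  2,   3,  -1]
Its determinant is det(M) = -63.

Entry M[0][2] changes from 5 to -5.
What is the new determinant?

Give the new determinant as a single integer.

Answer: -83

Derivation:
det is linear in row 0: changing M[0][2] by delta changes det by delta * cofactor(0,2).
Cofactor C_02 = (-1)^(0+2) * minor(0,2) = 2
Entry delta = -5 - 5 = -10
Det delta = -10 * 2 = -20
New det = -63 + -20 = -83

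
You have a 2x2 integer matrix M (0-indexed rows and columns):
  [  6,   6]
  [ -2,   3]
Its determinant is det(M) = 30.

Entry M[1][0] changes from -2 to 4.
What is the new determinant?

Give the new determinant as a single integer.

det is linear in row 1: changing M[1][0] by delta changes det by delta * cofactor(1,0).
Cofactor C_10 = (-1)^(1+0) * minor(1,0) = -6
Entry delta = 4 - -2 = 6
Det delta = 6 * -6 = -36
New det = 30 + -36 = -6

Answer: -6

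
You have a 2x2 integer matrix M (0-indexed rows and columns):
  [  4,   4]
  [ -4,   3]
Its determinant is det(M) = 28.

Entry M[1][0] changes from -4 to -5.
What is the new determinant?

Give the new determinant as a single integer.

Answer: 32

Derivation:
det is linear in row 1: changing M[1][0] by delta changes det by delta * cofactor(1,0).
Cofactor C_10 = (-1)^(1+0) * minor(1,0) = -4
Entry delta = -5 - -4 = -1
Det delta = -1 * -4 = 4
New det = 28 + 4 = 32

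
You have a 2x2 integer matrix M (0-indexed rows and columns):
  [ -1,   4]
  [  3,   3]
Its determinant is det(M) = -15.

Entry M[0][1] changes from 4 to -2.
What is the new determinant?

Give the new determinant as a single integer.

Answer: 3

Derivation:
det is linear in row 0: changing M[0][1] by delta changes det by delta * cofactor(0,1).
Cofactor C_01 = (-1)^(0+1) * minor(0,1) = -3
Entry delta = -2 - 4 = -6
Det delta = -6 * -3 = 18
New det = -15 + 18 = 3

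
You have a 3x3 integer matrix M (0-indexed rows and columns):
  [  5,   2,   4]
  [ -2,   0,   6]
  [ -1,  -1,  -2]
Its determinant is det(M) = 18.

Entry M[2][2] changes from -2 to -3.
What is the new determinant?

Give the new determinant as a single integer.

det is linear in row 2: changing M[2][2] by delta changes det by delta * cofactor(2,2).
Cofactor C_22 = (-1)^(2+2) * minor(2,2) = 4
Entry delta = -3 - -2 = -1
Det delta = -1 * 4 = -4
New det = 18 + -4 = 14

Answer: 14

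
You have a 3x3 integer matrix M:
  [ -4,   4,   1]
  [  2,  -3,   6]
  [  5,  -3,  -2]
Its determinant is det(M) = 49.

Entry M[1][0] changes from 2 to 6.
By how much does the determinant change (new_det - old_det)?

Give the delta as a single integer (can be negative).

Answer: 20

Derivation:
Cofactor C_10 = 5
Entry delta = 6 - 2 = 4
Det delta = entry_delta * cofactor = 4 * 5 = 20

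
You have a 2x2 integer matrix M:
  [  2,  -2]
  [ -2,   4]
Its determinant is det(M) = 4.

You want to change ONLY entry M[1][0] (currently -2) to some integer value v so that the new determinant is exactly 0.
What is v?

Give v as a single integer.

det is linear in entry M[1][0]: det = old_det + (v - -2) * C_10
Cofactor C_10 = 2
Want det = 0: 4 + (v - -2) * 2 = 0
  (v - -2) = -4 / 2 = -2
  v = -2 + (-2) = -4

Answer: -4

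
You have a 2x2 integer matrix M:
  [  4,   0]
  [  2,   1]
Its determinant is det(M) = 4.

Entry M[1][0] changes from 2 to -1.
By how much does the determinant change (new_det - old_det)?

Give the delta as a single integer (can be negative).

Cofactor C_10 = 0
Entry delta = -1 - 2 = -3
Det delta = entry_delta * cofactor = -3 * 0 = 0

Answer: 0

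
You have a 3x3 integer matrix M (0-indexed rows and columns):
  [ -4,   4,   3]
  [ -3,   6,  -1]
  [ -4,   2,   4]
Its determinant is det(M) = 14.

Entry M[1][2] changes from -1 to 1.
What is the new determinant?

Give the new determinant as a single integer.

det is linear in row 1: changing M[1][2] by delta changes det by delta * cofactor(1,2).
Cofactor C_12 = (-1)^(1+2) * minor(1,2) = -8
Entry delta = 1 - -1 = 2
Det delta = 2 * -8 = -16
New det = 14 + -16 = -2

Answer: -2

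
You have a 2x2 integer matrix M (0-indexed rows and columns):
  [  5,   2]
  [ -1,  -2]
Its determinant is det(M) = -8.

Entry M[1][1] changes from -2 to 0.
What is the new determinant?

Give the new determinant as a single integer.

det is linear in row 1: changing M[1][1] by delta changes det by delta * cofactor(1,1).
Cofactor C_11 = (-1)^(1+1) * minor(1,1) = 5
Entry delta = 0 - -2 = 2
Det delta = 2 * 5 = 10
New det = -8 + 10 = 2

Answer: 2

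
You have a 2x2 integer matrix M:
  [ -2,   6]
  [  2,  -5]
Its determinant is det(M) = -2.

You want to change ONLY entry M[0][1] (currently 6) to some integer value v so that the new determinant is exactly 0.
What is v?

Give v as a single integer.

Answer: 5

Derivation:
det is linear in entry M[0][1]: det = old_det + (v - 6) * C_01
Cofactor C_01 = -2
Want det = 0: -2 + (v - 6) * -2 = 0
  (v - 6) = 2 / -2 = -1
  v = 6 + (-1) = 5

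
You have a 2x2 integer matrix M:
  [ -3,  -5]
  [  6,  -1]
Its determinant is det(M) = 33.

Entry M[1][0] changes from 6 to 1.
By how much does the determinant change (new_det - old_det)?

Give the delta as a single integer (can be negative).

Answer: -25

Derivation:
Cofactor C_10 = 5
Entry delta = 1 - 6 = -5
Det delta = entry_delta * cofactor = -5 * 5 = -25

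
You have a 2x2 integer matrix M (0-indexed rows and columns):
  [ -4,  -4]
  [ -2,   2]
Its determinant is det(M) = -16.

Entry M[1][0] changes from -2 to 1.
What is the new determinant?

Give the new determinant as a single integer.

det is linear in row 1: changing M[1][0] by delta changes det by delta * cofactor(1,0).
Cofactor C_10 = (-1)^(1+0) * minor(1,0) = 4
Entry delta = 1 - -2 = 3
Det delta = 3 * 4 = 12
New det = -16 + 12 = -4

Answer: -4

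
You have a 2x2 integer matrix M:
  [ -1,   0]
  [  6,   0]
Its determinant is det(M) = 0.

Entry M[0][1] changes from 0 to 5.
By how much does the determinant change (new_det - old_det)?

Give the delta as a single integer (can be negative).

Answer: -30

Derivation:
Cofactor C_01 = -6
Entry delta = 5 - 0 = 5
Det delta = entry_delta * cofactor = 5 * -6 = -30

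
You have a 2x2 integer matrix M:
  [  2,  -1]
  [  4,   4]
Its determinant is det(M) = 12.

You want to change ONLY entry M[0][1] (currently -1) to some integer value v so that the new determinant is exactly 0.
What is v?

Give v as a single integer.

Answer: 2

Derivation:
det is linear in entry M[0][1]: det = old_det + (v - -1) * C_01
Cofactor C_01 = -4
Want det = 0: 12 + (v - -1) * -4 = 0
  (v - -1) = -12 / -4 = 3
  v = -1 + (3) = 2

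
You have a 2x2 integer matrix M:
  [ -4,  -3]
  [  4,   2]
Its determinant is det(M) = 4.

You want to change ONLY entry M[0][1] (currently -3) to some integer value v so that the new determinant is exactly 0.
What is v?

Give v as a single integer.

Answer: -2

Derivation:
det is linear in entry M[0][1]: det = old_det + (v - -3) * C_01
Cofactor C_01 = -4
Want det = 0: 4 + (v - -3) * -4 = 0
  (v - -3) = -4 / -4 = 1
  v = -3 + (1) = -2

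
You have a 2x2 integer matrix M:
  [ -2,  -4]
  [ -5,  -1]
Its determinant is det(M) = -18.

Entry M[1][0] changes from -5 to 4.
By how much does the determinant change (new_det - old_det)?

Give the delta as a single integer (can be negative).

Cofactor C_10 = 4
Entry delta = 4 - -5 = 9
Det delta = entry_delta * cofactor = 9 * 4 = 36

Answer: 36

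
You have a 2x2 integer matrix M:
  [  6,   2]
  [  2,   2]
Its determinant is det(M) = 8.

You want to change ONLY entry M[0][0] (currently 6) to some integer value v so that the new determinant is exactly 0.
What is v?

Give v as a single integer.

det is linear in entry M[0][0]: det = old_det + (v - 6) * C_00
Cofactor C_00 = 2
Want det = 0: 8 + (v - 6) * 2 = 0
  (v - 6) = -8 / 2 = -4
  v = 6 + (-4) = 2

Answer: 2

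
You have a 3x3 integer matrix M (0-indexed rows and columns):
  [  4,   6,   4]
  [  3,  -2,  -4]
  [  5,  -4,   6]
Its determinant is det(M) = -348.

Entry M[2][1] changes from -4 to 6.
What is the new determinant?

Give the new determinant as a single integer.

Answer: -68

Derivation:
det is linear in row 2: changing M[2][1] by delta changes det by delta * cofactor(2,1).
Cofactor C_21 = (-1)^(2+1) * minor(2,1) = 28
Entry delta = 6 - -4 = 10
Det delta = 10 * 28 = 280
New det = -348 + 280 = -68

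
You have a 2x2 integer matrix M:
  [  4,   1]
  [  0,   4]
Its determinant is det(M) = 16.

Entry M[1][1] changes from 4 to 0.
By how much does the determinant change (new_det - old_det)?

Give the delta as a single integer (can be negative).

Answer: -16

Derivation:
Cofactor C_11 = 4
Entry delta = 0 - 4 = -4
Det delta = entry_delta * cofactor = -4 * 4 = -16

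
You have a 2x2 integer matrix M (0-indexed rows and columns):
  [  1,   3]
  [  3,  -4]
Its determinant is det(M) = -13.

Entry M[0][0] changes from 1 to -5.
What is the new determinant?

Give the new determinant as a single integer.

Answer: 11

Derivation:
det is linear in row 0: changing M[0][0] by delta changes det by delta * cofactor(0,0).
Cofactor C_00 = (-1)^(0+0) * minor(0,0) = -4
Entry delta = -5 - 1 = -6
Det delta = -6 * -4 = 24
New det = -13 + 24 = 11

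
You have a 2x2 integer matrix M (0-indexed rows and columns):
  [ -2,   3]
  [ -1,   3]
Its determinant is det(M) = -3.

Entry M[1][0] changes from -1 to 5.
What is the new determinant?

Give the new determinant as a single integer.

det is linear in row 1: changing M[1][0] by delta changes det by delta * cofactor(1,0).
Cofactor C_10 = (-1)^(1+0) * minor(1,0) = -3
Entry delta = 5 - -1 = 6
Det delta = 6 * -3 = -18
New det = -3 + -18 = -21

Answer: -21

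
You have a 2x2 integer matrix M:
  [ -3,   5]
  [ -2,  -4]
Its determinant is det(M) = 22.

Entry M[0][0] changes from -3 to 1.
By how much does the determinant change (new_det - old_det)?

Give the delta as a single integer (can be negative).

Answer: -16

Derivation:
Cofactor C_00 = -4
Entry delta = 1 - -3 = 4
Det delta = entry_delta * cofactor = 4 * -4 = -16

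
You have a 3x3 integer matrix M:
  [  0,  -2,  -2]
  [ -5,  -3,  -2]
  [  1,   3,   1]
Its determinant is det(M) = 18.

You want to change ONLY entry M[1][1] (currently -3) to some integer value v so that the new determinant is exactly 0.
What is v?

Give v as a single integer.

Answer: -12

Derivation:
det is linear in entry M[1][1]: det = old_det + (v - -3) * C_11
Cofactor C_11 = 2
Want det = 0: 18 + (v - -3) * 2 = 0
  (v - -3) = -18 / 2 = -9
  v = -3 + (-9) = -12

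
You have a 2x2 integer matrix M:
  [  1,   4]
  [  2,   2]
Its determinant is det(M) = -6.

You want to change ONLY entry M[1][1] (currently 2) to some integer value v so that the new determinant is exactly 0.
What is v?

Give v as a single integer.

det is linear in entry M[1][1]: det = old_det + (v - 2) * C_11
Cofactor C_11 = 1
Want det = 0: -6 + (v - 2) * 1 = 0
  (v - 2) = 6 / 1 = 6
  v = 2 + (6) = 8

Answer: 8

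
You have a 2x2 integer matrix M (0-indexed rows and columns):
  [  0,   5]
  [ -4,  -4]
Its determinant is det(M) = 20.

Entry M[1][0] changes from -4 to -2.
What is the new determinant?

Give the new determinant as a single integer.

det is linear in row 1: changing M[1][0] by delta changes det by delta * cofactor(1,0).
Cofactor C_10 = (-1)^(1+0) * minor(1,0) = -5
Entry delta = -2 - -4 = 2
Det delta = 2 * -5 = -10
New det = 20 + -10 = 10

Answer: 10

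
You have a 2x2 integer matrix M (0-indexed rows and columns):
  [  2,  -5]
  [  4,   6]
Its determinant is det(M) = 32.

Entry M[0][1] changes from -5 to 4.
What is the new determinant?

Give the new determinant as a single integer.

det is linear in row 0: changing M[0][1] by delta changes det by delta * cofactor(0,1).
Cofactor C_01 = (-1)^(0+1) * minor(0,1) = -4
Entry delta = 4 - -5 = 9
Det delta = 9 * -4 = -36
New det = 32 + -36 = -4

Answer: -4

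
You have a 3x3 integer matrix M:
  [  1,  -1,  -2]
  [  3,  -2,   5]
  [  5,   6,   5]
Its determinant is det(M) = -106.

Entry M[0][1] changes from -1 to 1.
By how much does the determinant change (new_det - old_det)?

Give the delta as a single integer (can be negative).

Cofactor C_01 = 10
Entry delta = 1 - -1 = 2
Det delta = entry_delta * cofactor = 2 * 10 = 20

Answer: 20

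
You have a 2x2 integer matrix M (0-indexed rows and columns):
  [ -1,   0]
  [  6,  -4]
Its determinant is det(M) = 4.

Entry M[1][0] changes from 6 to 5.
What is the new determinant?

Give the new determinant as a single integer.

Answer: 4

Derivation:
det is linear in row 1: changing M[1][0] by delta changes det by delta * cofactor(1,0).
Cofactor C_10 = (-1)^(1+0) * minor(1,0) = 0
Entry delta = 5 - 6 = -1
Det delta = -1 * 0 = 0
New det = 4 + 0 = 4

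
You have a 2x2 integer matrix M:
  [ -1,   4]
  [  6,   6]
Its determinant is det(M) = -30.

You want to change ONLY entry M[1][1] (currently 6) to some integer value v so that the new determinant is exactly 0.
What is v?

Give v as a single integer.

det is linear in entry M[1][1]: det = old_det + (v - 6) * C_11
Cofactor C_11 = -1
Want det = 0: -30 + (v - 6) * -1 = 0
  (v - 6) = 30 / -1 = -30
  v = 6 + (-30) = -24

Answer: -24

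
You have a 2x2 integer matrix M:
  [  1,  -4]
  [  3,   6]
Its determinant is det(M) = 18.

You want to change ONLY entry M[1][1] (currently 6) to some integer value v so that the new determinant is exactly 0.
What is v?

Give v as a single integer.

det is linear in entry M[1][1]: det = old_det + (v - 6) * C_11
Cofactor C_11 = 1
Want det = 0: 18 + (v - 6) * 1 = 0
  (v - 6) = -18 / 1 = -18
  v = 6 + (-18) = -12

Answer: -12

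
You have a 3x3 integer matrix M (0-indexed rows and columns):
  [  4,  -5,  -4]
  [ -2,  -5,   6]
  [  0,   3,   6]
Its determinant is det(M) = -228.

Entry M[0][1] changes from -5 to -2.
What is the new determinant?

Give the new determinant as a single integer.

det is linear in row 0: changing M[0][1] by delta changes det by delta * cofactor(0,1).
Cofactor C_01 = (-1)^(0+1) * minor(0,1) = 12
Entry delta = -2 - -5 = 3
Det delta = 3 * 12 = 36
New det = -228 + 36 = -192

Answer: -192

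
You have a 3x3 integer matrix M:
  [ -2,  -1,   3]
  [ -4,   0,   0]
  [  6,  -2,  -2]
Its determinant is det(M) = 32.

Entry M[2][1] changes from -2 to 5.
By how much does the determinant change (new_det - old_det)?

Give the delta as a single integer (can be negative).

Cofactor C_21 = -12
Entry delta = 5 - -2 = 7
Det delta = entry_delta * cofactor = 7 * -12 = -84

Answer: -84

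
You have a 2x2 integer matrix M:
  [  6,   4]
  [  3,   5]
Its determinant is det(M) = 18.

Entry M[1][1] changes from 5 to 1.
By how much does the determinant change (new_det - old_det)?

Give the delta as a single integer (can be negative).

Cofactor C_11 = 6
Entry delta = 1 - 5 = -4
Det delta = entry_delta * cofactor = -4 * 6 = -24

Answer: -24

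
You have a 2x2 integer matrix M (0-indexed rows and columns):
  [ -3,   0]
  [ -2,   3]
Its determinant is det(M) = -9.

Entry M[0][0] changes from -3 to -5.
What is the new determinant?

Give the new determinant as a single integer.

det is linear in row 0: changing M[0][0] by delta changes det by delta * cofactor(0,0).
Cofactor C_00 = (-1)^(0+0) * minor(0,0) = 3
Entry delta = -5 - -3 = -2
Det delta = -2 * 3 = -6
New det = -9 + -6 = -15

Answer: -15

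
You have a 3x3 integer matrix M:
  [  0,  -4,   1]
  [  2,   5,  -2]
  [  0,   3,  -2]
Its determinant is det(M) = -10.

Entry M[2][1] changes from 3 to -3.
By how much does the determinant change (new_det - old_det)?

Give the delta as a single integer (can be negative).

Cofactor C_21 = 2
Entry delta = -3 - 3 = -6
Det delta = entry_delta * cofactor = -6 * 2 = -12

Answer: -12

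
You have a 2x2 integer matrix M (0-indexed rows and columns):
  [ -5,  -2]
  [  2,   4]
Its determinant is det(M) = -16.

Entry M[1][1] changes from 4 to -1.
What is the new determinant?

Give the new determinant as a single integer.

det is linear in row 1: changing M[1][1] by delta changes det by delta * cofactor(1,1).
Cofactor C_11 = (-1)^(1+1) * minor(1,1) = -5
Entry delta = -1 - 4 = -5
Det delta = -5 * -5 = 25
New det = -16 + 25 = 9

Answer: 9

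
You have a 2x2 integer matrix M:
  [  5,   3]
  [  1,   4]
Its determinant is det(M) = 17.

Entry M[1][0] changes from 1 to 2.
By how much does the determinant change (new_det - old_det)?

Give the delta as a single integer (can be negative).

Cofactor C_10 = -3
Entry delta = 2 - 1 = 1
Det delta = entry_delta * cofactor = 1 * -3 = -3

Answer: -3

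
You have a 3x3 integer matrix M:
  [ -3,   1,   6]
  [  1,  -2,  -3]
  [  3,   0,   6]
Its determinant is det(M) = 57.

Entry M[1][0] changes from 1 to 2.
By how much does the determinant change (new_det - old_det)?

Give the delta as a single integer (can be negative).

Answer: -6

Derivation:
Cofactor C_10 = -6
Entry delta = 2 - 1 = 1
Det delta = entry_delta * cofactor = 1 * -6 = -6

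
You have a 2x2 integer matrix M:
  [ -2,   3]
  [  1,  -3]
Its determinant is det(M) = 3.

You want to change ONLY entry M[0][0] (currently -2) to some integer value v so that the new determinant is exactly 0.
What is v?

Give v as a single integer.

det is linear in entry M[0][0]: det = old_det + (v - -2) * C_00
Cofactor C_00 = -3
Want det = 0: 3 + (v - -2) * -3 = 0
  (v - -2) = -3 / -3 = 1
  v = -2 + (1) = -1

Answer: -1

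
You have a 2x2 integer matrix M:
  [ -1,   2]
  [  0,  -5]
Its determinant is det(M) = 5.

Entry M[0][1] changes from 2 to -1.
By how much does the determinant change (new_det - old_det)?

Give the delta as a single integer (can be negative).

Cofactor C_01 = 0
Entry delta = -1 - 2 = -3
Det delta = entry_delta * cofactor = -3 * 0 = 0

Answer: 0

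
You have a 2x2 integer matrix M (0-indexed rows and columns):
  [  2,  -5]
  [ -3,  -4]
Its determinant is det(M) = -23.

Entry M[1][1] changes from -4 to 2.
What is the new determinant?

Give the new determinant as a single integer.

det is linear in row 1: changing M[1][1] by delta changes det by delta * cofactor(1,1).
Cofactor C_11 = (-1)^(1+1) * minor(1,1) = 2
Entry delta = 2 - -4 = 6
Det delta = 6 * 2 = 12
New det = -23 + 12 = -11

Answer: -11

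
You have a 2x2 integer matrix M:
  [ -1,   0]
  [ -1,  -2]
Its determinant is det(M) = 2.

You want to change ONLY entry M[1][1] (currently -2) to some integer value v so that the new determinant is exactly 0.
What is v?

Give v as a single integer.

det is linear in entry M[1][1]: det = old_det + (v - -2) * C_11
Cofactor C_11 = -1
Want det = 0: 2 + (v - -2) * -1 = 0
  (v - -2) = -2 / -1 = 2
  v = -2 + (2) = 0

Answer: 0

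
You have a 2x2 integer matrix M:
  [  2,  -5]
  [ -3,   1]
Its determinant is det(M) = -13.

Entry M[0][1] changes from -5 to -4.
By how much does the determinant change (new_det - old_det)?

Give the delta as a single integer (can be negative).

Cofactor C_01 = 3
Entry delta = -4 - -5 = 1
Det delta = entry_delta * cofactor = 1 * 3 = 3

Answer: 3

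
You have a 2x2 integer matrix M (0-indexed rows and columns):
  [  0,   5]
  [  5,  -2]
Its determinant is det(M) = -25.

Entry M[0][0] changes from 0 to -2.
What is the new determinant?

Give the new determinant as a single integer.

det is linear in row 0: changing M[0][0] by delta changes det by delta * cofactor(0,0).
Cofactor C_00 = (-1)^(0+0) * minor(0,0) = -2
Entry delta = -2 - 0 = -2
Det delta = -2 * -2 = 4
New det = -25 + 4 = -21

Answer: -21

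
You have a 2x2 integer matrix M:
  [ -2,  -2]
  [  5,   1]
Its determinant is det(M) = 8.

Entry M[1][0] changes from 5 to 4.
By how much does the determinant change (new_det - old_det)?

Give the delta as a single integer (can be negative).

Answer: -2

Derivation:
Cofactor C_10 = 2
Entry delta = 4 - 5 = -1
Det delta = entry_delta * cofactor = -1 * 2 = -2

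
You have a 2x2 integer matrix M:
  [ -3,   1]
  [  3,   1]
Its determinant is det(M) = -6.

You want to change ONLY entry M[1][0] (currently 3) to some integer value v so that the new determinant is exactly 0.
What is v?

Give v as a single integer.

Answer: -3

Derivation:
det is linear in entry M[1][0]: det = old_det + (v - 3) * C_10
Cofactor C_10 = -1
Want det = 0: -6 + (v - 3) * -1 = 0
  (v - 3) = 6 / -1 = -6
  v = 3 + (-6) = -3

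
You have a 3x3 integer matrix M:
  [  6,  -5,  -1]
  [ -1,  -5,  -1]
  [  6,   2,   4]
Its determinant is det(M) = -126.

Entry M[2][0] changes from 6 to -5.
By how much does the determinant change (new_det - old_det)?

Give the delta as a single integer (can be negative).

Answer: 0

Derivation:
Cofactor C_20 = 0
Entry delta = -5 - 6 = -11
Det delta = entry_delta * cofactor = -11 * 0 = 0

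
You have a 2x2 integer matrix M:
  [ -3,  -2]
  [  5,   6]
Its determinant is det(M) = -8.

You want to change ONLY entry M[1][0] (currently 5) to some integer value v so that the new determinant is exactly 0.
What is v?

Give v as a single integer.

Answer: 9

Derivation:
det is linear in entry M[1][0]: det = old_det + (v - 5) * C_10
Cofactor C_10 = 2
Want det = 0: -8 + (v - 5) * 2 = 0
  (v - 5) = 8 / 2 = 4
  v = 5 + (4) = 9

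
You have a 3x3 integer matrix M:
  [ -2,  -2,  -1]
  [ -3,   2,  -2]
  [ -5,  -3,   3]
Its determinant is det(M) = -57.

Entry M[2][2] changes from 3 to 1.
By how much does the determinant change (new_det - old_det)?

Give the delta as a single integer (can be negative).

Answer: 20

Derivation:
Cofactor C_22 = -10
Entry delta = 1 - 3 = -2
Det delta = entry_delta * cofactor = -2 * -10 = 20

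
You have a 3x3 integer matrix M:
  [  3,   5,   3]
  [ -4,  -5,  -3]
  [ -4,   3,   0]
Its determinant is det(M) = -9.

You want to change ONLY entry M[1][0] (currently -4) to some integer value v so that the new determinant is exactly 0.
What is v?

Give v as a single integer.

det is linear in entry M[1][0]: det = old_det + (v - -4) * C_10
Cofactor C_10 = 9
Want det = 0: -9 + (v - -4) * 9 = 0
  (v - -4) = 9 / 9 = 1
  v = -4 + (1) = -3

Answer: -3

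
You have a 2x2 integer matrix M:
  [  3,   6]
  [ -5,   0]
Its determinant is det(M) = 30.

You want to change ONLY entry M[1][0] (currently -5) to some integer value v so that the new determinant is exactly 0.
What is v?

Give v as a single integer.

Answer: 0

Derivation:
det is linear in entry M[1][0]: det = old_det + (v - -5) * C_10
Cofactor C_10 = -6
Want det = 0: 30 + (v - -5) * -6 = 0
  (v - -5) = -30 / -6 = 5
  v = -5 + (5) = 0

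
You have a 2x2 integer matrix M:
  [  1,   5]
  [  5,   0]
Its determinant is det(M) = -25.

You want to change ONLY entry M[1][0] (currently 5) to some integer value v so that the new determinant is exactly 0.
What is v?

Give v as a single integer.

Answer: 0

Derivation:
det is linear in entry M[1][0]: det = old_det + (v - 5) * C_10
Cofactor C_10 = -5
Want det = 0: -25 + (v - 5) * -5 = 0
  (v - 5) = 25 / -5 = -5
  v = 5 + (-5) = 0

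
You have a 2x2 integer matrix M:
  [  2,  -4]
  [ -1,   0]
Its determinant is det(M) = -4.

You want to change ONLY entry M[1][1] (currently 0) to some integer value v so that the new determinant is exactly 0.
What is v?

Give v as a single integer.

det is linear in entry M[1][1]: det = old_det + (v - 0) * C_11
Cofactor C_11 = 2
Want det = 0: -4 + (v - 0) * 2 = 0
  (v - 0) = 4 / 2 = 2
  v = 0 + (2) = 2

Answer: 2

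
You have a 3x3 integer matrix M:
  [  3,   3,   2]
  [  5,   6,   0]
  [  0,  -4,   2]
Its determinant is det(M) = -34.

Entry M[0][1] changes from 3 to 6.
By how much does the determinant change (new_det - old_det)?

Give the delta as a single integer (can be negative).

Answer: -30

Derivation:
Cofactor C_01 = -10
Entry delta = 6 - 3 = 3
Det delta = entry_delta * cofactor = 3 * -10 = -30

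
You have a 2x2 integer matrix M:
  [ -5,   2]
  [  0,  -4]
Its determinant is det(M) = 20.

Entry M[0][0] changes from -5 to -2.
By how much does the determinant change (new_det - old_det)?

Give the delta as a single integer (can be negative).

Cofactor C_00 = -4
Entry delta = -2 - -5 = 3
Det delta = entry_delta * cofactor = 3 * -4 = -12

Answer: -12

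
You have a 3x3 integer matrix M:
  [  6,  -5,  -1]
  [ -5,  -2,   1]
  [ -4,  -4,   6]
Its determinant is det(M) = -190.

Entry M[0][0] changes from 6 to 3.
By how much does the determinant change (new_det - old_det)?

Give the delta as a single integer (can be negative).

Cofactor C_00 = -8
Entry delta = 3 - 6 = -3
Det delta = entry_delta * cofactor = -3 * -8 = 24

Answer: 24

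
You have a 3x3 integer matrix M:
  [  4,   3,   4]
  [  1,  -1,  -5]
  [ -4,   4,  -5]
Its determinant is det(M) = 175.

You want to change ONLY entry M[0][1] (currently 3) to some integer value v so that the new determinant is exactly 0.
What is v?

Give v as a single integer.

det is linear in entry M[0][1]: det = old_det + (v - 3) * C_01
Cofactor C_01 = 25
Want det = 0: 175 + (v - 3) * 25 = 0
  (v - 3) = -175 / 25 = -7
  v = 3 + (-7) = -4

Answer: -4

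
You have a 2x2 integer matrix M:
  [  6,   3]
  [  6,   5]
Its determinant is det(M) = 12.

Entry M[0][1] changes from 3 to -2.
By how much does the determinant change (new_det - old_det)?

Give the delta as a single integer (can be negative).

Cofactor C_01 = -6
Entry delta = -2 - 3 = -5
Det delta = entry_delta * cofactor = -5 * -6 = 30

Answer: 30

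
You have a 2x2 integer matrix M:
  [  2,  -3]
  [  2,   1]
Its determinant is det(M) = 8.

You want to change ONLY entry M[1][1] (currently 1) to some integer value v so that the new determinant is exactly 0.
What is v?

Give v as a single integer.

Answer: -3

Derivation:
det is linear in entry M[1][1]: det = old_det + (v - 1) * C_11
Cofactor C_11 = 2
Want det = 0: 8 + (v - 1) * 2 = 0
  (v - 1) = -8 / 2 = -4
  v = 1 + (-4) = -3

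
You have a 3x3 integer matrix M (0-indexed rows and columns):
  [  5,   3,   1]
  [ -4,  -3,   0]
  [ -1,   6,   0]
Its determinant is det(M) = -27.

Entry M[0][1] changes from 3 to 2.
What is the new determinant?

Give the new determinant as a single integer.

Answer: -27

Derivation:
det is linear in row 0: changing M[0][1] by delta changes det by delta * cofactor(0,1).
Cofactor C_01 = (-1)^(0+1) * minor(0,1) = 0
Entry delta = 2 - 3 = -1
Det delta = -1 * 0 = 0
New det = -27 + 0 = -27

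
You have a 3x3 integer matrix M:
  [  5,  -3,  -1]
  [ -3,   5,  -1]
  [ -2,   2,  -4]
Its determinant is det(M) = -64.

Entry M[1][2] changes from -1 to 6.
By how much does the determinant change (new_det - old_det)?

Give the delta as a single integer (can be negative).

Answer: -28

Derivation:
Cofactor C_12 = -4
Entry delta = 6 - -1 = 7
Det delta = entry_delta * cofactor = 7 * -4 = -28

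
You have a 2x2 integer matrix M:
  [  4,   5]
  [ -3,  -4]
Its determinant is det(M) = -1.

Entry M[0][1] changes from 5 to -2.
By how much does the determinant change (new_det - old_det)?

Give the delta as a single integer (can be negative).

Cofactor C_01 = 3
Entry delta = -2 - 5 = -7
Det delta = entry_delta * cofactor = -7 * 3 = -21

Answer: -21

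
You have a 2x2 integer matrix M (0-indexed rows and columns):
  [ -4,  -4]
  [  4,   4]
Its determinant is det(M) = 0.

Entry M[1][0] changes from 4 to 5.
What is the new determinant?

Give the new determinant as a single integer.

Answer: 4

Derivation:
det is linear in row 1: changing M[1][0] by delta changes det by delta * cofactor(1,0).
Cofactor C_10 = (-1)^(1+0) * minor(1,0) = 4
Entry delta = 5 - 4 = 1
Det delta = 1 * 4 = 4
New det = 0 + 4 = 4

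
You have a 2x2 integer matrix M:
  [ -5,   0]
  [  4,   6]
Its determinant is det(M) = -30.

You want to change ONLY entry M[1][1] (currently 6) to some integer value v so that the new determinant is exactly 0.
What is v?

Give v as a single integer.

det is linear in entry M[1][1]: det = old_det + (v - 6) * C_11
Cofactor C_11 = -5
Want det = 0: -30 + (v - 6) * -5 = 0
  (v - 6) = 30 / -5 = -6
  v = 6 + (-6) = 0

Answer: 0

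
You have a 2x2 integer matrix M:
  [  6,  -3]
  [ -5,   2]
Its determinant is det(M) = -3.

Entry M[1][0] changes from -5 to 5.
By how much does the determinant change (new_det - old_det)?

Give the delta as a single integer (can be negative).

Answer: 30

Derivation:
Cofactor C_10 = 3
Entry delta = 5 - -5 = 10
Det delta = entry_delta * cofactor = 10 * 3 = 30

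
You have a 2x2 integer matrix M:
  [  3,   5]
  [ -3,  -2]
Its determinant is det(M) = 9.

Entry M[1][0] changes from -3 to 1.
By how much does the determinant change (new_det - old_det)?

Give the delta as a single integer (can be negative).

Answer: -20

Derivation:
Cofactor C_10 = -5
Entry delta = 1 - -3 = 4
Det delta = entry_delta * cofactor = 4 * -5 = -20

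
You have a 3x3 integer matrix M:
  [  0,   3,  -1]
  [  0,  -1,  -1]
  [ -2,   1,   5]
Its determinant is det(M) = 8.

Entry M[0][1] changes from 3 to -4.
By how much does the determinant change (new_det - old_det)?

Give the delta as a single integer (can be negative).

Cofactor C_01 = 2
Entry delta = -4 - 3 = -7
Det delta = entry_delta * cofactor = -7 * 2 = -14

Answer: -14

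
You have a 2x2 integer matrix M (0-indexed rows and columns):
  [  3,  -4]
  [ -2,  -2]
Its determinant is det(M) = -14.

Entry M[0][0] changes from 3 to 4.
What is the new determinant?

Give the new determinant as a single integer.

Answer: -16

Derivation:
det is linear in row 0: changing M[0][0] by delta changes det by delta * cofactor(0,0).
Cofactor C_00 = (-1)^(0+0) * minor(0,0) = -2
Entry delta = 4 - 3 = 1
Det delta = 1 * -2 = -2
New det = -14 + -2 = -16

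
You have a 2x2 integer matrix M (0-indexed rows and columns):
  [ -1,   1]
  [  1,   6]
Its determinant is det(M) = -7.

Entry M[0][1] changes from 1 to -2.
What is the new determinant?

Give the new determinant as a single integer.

Answer: -4

Derivation:
det is linear in row 0: changing M[0][1] by delta changes det by delta * cofactor(0,1).
Cofactor C_01 = (-1)^(0+1) * minor(0,1) = -1
Entry delta = -2 - 1 = -3
Det delta = -3 * -1 = 3
New det = -7 + 3 = -4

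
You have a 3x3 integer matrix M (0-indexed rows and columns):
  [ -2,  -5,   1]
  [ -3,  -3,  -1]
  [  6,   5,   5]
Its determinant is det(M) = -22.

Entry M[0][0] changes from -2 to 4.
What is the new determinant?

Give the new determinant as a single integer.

det is linear in row 0: changing M[0][0] by delta changes det by delta * cofactor(0,0).
Cofactor C_00 = (-1)^(0+0) * minor(0,0) = -10
Entry delta = 4 - -2 = 6
Det delta = 6 * -10 = -60
New det = -22 + -60 = -82

Answer: -82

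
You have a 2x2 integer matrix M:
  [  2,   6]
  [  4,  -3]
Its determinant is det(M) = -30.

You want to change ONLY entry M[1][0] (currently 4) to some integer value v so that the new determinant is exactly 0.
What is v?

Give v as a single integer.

Answer: -1

Derivation:
det is linear in entry M[1][0]: det = old_det + (v - 4) * C_10
Cofactor C_10 = -6
Want det = 0: -30 + (v - 4) * -6 = 0
  (v - 4) = 30 / -6 = -5
  v = 4 + (-5) = -1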